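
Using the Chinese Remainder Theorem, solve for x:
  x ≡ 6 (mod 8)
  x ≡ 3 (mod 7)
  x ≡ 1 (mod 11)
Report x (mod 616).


Moduli 8, 7, 11 are pairwise coprime; by CRT there is a unique solution modulo M = 8 · 7 · 11 = 616.
Solve pairwise, accumulating the modulus:
  Start with x ≡ 6 (mod 8).
  Combine with x ≡ 3 (mod 7): since gcd(8, 7) = 1, we get a unique residue mod 56.
    Write x = 6 + 8·t and substitute into x ≡ 3 (mod 7): 8·t ≡ 3 − 6 = -3 (mod 7).
    Reduce coefficients mod 7: 1·t ≡ 4 (mod 7).
    So t ≡ 4 (mod 7).
    Then x = 6 + 8·4 = 38, valid modulo lcm(8, 7) = 56: x ≡ 38 (mod 56).
  Combine with x ≡ 1 (mod 11): since gcd(56, 11) = 1, we get a unique residue mod 616.
    Write x = 38 + 56·t and substitute into x ≡ 1 (mod 11): 56·t ≡ 1 − 38 = -37 (mod 11).
    Reduce coefficients mod 11: 1·t ≡ 7 (mod 11).
    So t ≡ 7 (mod 11).
    Then x = 38 + 56·7 = 430, valid modulo lcm(56, 11) = 616: x ≡ 430 (mod 616).
Verify: 430 mod 8 = 6 ✓, 430 mod 7 = 3 ✓, 430 mod 11 = 1 ✓.

x ≡ 430 (mod 616).


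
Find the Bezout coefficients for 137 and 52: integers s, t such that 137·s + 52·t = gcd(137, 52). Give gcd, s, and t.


Euclidean algorithm on (137, 52) — divide until remainder is 0:
  137 = 2 · 52 + 33
  52 = 1 · 33 + 19
  33 = 1 · 19 + 14
  19 = 1 · 14 + 5
  14 = 2 · 5 + 4
  5 = 1 · 4 + 1
  4 = 4 · 1 + 0
gcd(137, 52) = 1.
Track Bezout coefficients alongside the remainders: start with r₀ = 137 = a·1 + b·0 (s = 1, t = 0) and r₁ = 52 = a·0 + b·1 (s = 0, t = 1); each new remainder r_{k+1} = r_{k-1} − q_k·r_k inherits s_{k+1} = s_{k-1} − q_k·s_k, t_{k+1} = t_{k-1} − q_k·t_k, so r_k = a·s_k + b·t_k at every step:
  q = 2: r = 33, s = 1 − 2·0 = 1, t = 0 − 2·1 = -2  (check: 137·1 + 52·(-2) = 33)
  q = 1: r = 19, s = 0 − 1·1 = -1, t = 1 − 1·(-2) = 3  (check: 137·(-1) + 52·3 = 19)
  q = 1: r = 14, s = 1 − 1·(-1) = 2, t = -2 − 1·3 = -5  (check: 137·2 + 52·(-5) = 14)
  q = 1: r = 5, s = -1 − 1·2 = -3, t = 3 − 1·(-5) = 8  (check: 137·(-3) + 52·8 = 5)
  q = 2: r = 4, s = 2 − 2·(-3) = 8, t = -5 − 2·8 = -21  (check: 137·8 + 52·(-21) = 4)
  q = 1: r = 1, s = -3 − 1·8 = -11, t = 8 − 1·(-21) = 29  (check: 137·(-11) + 52·29 = 1)
The row with r = 1 (the gcd) gives the Bezout coefficients s = -11, t = 29.
Result: 137 · (-11) + 52 · (29) = 1.

gcd(137, 52) = 1; s = -11, t = 29 (check: 137·(-11) + 52·29 = 1).


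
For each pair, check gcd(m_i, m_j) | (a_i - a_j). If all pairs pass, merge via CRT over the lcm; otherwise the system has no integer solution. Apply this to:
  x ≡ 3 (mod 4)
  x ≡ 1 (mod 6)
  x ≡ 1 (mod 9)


Moduli 4, 6, 9 are not pairwise coprime, so CRT works modulo lcm(m_i) when all pairwise compatibility conditions hold.
Pairwise compatibility: gcd(m_i, m_j) must divide a_i - a_j for every pair.
Merge one congruence at a time:
  Start: x ≡ 3 (mod 4).
  Combine with x ≡ 1 (mod 6): gcd(4, 6) = 2; 1 - 3 = -2, which IS divisible by 2, so compatible.
    Write x = 3 + 4·t and substitute into x ≡ 1 (mod 6): 4·t ≡ 1 − 3 = -2 (mod 6).
    Divide the congruence (and modulus) by g = 2: 2·t ≡ -1 (mod 3).
    Reduce coefficients mod 3: 2·t ≡ 2 (mod 3).
    The inverse of 2 mod 3 is 2 (since 2·2 = 4 = 1·3 + 1), so t ≡ 2·2 = 4 ≡ 1 (mod 3).
    Then x = 3 + 4·1 = 7, valid modulo lcm(4, 6) = 12: x ≡ 7 (mod 12).
  Combine with x ≡ 1 (mod 9): gcd(12, 9) = 3; 1 - 7 = -6, which IS divisible by 3, so compatible.
    Write x = 7 + 12·t and substitute into x ≡ 1 (mod 9): 12·t ≡ 1 − 7 = -6 (mod 9).
    Divide the congruence (and modulus) by g = 3: 4·t ≡ -2 (mod 3).
    Reduce coefficients mod 3: 1·t ≡ 1 (mod 3).
    So t ≡ 1 (mod 3).
    Then x = 7 + 12·1 = 19, valid modulo lcm(12, 9) = 36: x ≡ 19 (mod 36).
Verify: 19 mod 4 = 3, 19 mod 6 = 1, 19 mod 9 = 1.

x ≡ 19 (mod 36).


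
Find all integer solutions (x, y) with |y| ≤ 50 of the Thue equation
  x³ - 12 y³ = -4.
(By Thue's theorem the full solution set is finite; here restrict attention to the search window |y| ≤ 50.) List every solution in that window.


The equation is x³ - 12y³ = -4. For fixed y, x³ = 12·y³ − 4, so a solution requires the RHS to be a perfect cube.
Strategy: iterate y from -50 to 50, compute RHS = 12·y³ − 4, and check whether it is a (positive or negative) perfect cube.
Check small values of y:
  y = 0: RHS = -4 is not a perfect cube.
  y = 1: RHS = 8 = (2)³ ⇒ x = 2 works.
  y = -1: RHS = -16 is not a perfect cube.
  y = 2: RHS = 92 is not a perfect cube.
  y = -2: RHS = -100 is not a perfect cube.
  y = 3: RHS = 320 is not a perfect cube.
  y = -3: RHS = -328 is not a perfect cube.
Continuing the search up to |y| = 50 finds no further solutions beyond those listed.
Collected solutions: (2, 1).

Solutions (with |y| ≤ 50): (2, 1).


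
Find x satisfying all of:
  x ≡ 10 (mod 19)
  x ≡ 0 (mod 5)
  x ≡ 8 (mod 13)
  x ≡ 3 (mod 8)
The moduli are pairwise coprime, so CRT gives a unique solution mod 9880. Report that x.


Product of moduli M = 19 · 5 · 13 · 8 = 9880.
Merge one congruence at a time:
  Start: x ≡ 10 (mod 19).
  Combine with x ≡ 0 (mod 5); new modulus lcm = 95.
    Write x = 10 + 19·t and substitute into x ≡ 0 (mod 5): 19·t ≡ 0 − 10 = -10 (mod 5).
    Reduce coefficients mod 5: 4·t ≡ 0 (mod 5).
    The inverse of 4 mod 5 is 4 (since 4·4 = 16 = 3·5 + 1), so t ≡ 4·0 = 0 ≡ 0 (mod 5).
    Then x = 10 + 19·0 = 10, valid modulo lcm(19, 5) = 95: x ≡ 10 (mod 95).
  Combine with x ≡ 8 (mod 13); new modulus lcm = 1235.
    Write x = 10 + 95·t and substitute into x ≡ 8 (mod 13): 95·t ≡ 8 − 10 = -2 (mod 13).
    Reduce coefficients mod 13: 4·t ≡ 11 (mod 13).
    The inverse of 4 mod 13 is 10 (since 4·10 = 40 = 3·13 + 1), so t ≡ 10·11 = 110 ≡ 6 (mod 13).
    Then x = 10 + 95·6 = 580, valid modulo lcm(95, 13) = 1235: x ≡ 580 (mod 1235).
  Combine with x ≡ 3 (mod 8); new modulus lcm = 9880.
    Write x = 580 + 1235·t and substitute into x ≡ 3 (mod 8): 1235·t ≡ 3 − 580 = -577 (mod 8).
    Reduce coefficients mod 8: 3·t ≡ 7 (mod 8).
    The inverse of 3 mod 8 is 3 (since 3·3 = 9 = 1·8 + 1), so t ≡ 3·7 = 21 ≡ 5 (mod 8).
    Then x = 580 + 1235·5 = 6755, valid modulo lcm(1235, 8) = 9880: x ≡ 6755 (mod 9880).
Verify against each original: 6755 mod 19 = 10, 6755 mod 5 = 0, 6755 mod 13 = 8, 6755 mod 8 = 3.

x ≡ 6755 (mod 9880).


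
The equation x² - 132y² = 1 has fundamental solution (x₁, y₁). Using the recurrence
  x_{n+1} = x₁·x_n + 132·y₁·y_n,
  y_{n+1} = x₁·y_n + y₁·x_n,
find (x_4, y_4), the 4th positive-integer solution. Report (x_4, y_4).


Step 1: Find the fundamental solution (x₁, y₁) of x² - 132y² = 1.
  Expand √132 as a continued fraction. a₀ = ⌊√132⌋ = 11; iterate m_{k+1} = d_k·a_k − m_k, d_{k+1} = (132 − m_{k+1}²)/d_k, a_{k+1} = ⌊(a₀ + m_{k+1})/d_{k+1}⌋ (starting m₀ = 0, d₀ = 1), with convergents p_k = a_k·p_{k-1} + p_{k-2}, q_k = a_k·q_{k-1} + q_{k-2} (p₋₁ = 1, q₋₁ = 0):
  k = 0: a₀ = 11; p₀/q₀ = 11/1; p₀² − 132·q₀² = 121 − 132 = -11.
  k = 1: m = 11, d = 11, a = ⌊(11 + 11)/11⌋ = 2; p/q = (2·11 + 1)/(2·1 + 0) = 23/2; p² − 132·q² = 529 − 528 = 1.
  The first convergent with p² − 132·q² = 1 gives the fundamental solution (x₁, y₁) = (23, 2).
Step 2: Apply the recurrence (x_{n+1}, y_{n+1}) = (x₁x_n + 132y₁y_n, x₁y_n + y₁x_n) repeatedly.
  From (x_1, y_1) = (23, 2): x_2 = 23·23 + 132·2·2 = 1057; y_2 = 23·2 + 2·23 = 92.
  From (x_2, y_2) = (1057, 92): x_3 = 23·1057 + 132·2·92 = 48599; y_3 = 23·92 + 2·1057 = 4230.
  From (x_3, y_3) = (48599, 4230): x_4 = 23·48599 + 132·2·4230 = 2234497; y_4 = 23·4230 + 2·48599 = 194488.
Step 3: Verify x_4² - 132·y_4² = 4992976843009 - 4992976843008 = 1 (should be 1). ✓

(x_1, y_1) = (23, 2); (x_4, y_4) = (2234497, 194488).


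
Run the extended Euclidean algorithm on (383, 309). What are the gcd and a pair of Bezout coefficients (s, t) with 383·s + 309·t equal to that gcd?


Euclidean algorithm on (383, 309) — divide until remainder is 0:
  383 = 1 · 309 + 74
  309 = 4 · 74 + 13
  74 = 5 · 13 + 9
  13 = 1 · 9 + 4
  9 = 2 · 4 + 1
  4 = 4 · 1 + 0
gcd(383, 309) = 1.
Track Bezout coefficients alongside the remainders: start with r₀ = 383 = a·1 + b·0 (s = 1, t = 0) and r₁ = 309 = a·0 + b·1 (s = 0, t = 1); each new remainder r_{k+1} = r_{k-1} − q_k·r_k inherits s_{k+1} = s_{k-1} − q_k·s_k, t_{k+1} = t_{k-1} − q_k·t_k, so r_k = a·s_k + b·t_k at every step:
  q = 1: r = 74, s = 1 − 1·0 = 1, t = 0 − 1·1 = -1  (check: 383·1 + 309·(-1) = 74)
  q = 4: r = 13, s = 0 − 4·1 = -4, t = 1 − 4·(-1) = 5  (check: 383·(-4) + 309·5 = 13)
  q = 5: r = 9, s = 1 − 5·(-4) = 21, t = -1 − 5·5 = -26  (check: 383·21 + 309·(-26) = 9)
  q = 1: r = 4, s = -4 − 1·21 = -25, t = 5 − 1·(-26) = 31  (check: 383·(-25) + 309·31 = 4)
  q = 2: r = 1, s = 21 − 2·(-25) = 71, t = -26 − 2·31 = -88  (check: 383·71 + 309·(-88) = 1)
The row with r = 1 (the gcd) gives the Bezout coefficients s = 71, t = -88.
Result: 383 · (71) + 309 · (-88) = 1.

gcd(383, 309) = 1; s = 71, t = -88 (check: 383·71 + 309·(-88) = 1).


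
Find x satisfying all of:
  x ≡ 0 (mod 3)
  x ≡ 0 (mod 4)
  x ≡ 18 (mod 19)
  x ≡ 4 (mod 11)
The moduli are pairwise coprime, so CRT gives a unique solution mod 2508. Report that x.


Product of moduli M = 3 · 4 · 19 · 11 = 2508.
Merge one congruence at a time:
  Start: x ≡ 0 (mod 3).
  Combine with x ≡ 0 (mod 4); new modulus lcm = 12.
    Write x = 0 + 3·t and substitute into x ≡ 0 (mod 4): 3·t ≡ 0 − 0 = 0 (mod 4).
    The inverse of 3 mod 4 is 3 (since 3·3 = 9 = 2·4 + 1), so t ≡ 3·0 = 0 ≡ 0 (mod 4).
    Then x = 0 + 3·0 = 0, valid modulo lcm(3, 4) = 12: x ≡ 0 (mod 12).
  Combine with x ≡ 18 (mod 19); new modulus lcm = 228.
    Write x = 0 + 12·t and substitute into x ≡ 18 (mod 19): 12·t ≡ 18 − 0 = 18 (mod 19).
    The inverse of 12 mod 19 is 8 (since 12·8 = 96 = 5·19 + 1), so t ≡ 8·18 = 144 ≡ 11 (mod 19).
    Then x = 0 + 12·11 = 132, valid modulo lcm(12, 19) = 228: x ≡ 132 (mod 228).
  Combine with x ≡ 4 (mod 11); new modulus lcm = 2508.
    Write x = 132 + 228·t and substitute into x ≡ 4 (mod 11): 228·t ≡ 4 − 132 = -128 (mod 11).
    Reduce coefficients mod 11: 8·t ≡ 4 (mod 11).
    The inverse of 8 mod 11 is 7 (since 8·7 = 56 = 5·11 + 1), so t ≡ 7·4 = 28 ≡ 6 (mod 11).
    Then x = 132 + 228·6 = 1500, valid modulo lcm(228, 11) = 2508: x ≡ 1500 (mod 2508).
Verify against each original: 1500 mod 3 = 0, 1500 mod 4 = 0, 1500 mod 19 = 18, 1500 mod 11 = 4.

x ≡ 1500 (mod 2508).


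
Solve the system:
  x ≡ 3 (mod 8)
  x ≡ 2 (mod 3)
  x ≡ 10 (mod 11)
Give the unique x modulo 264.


Moduli 8, 3, 11 are pairwise coprime; by CRT there is a unique solution modulo M = 8 · 3 · 11 = 264.
Solve pairwise, accumulating the modulus:
  Start with x ≡ 3 (mod 8).
  Combine with x ≡ 2 (mod 3): since gcd(8, 3) = 1, we get a unique residue mod 24.
    Write x = 3 + 8·t and substitute into x ≡ 2 (mod 3): 8·t ≡ 2 − 3 = -1 (mod 3).
    Reduce coefficients mod 3: 2·t ≡ 2 (mod 3).
    The inverse of 2 mod 3 is 2 (since 2·2 = 4 = 1·3 + 1), so t ≡ 2·2 = 4 ≡ 1 (mod 3).
    Then x = 3 + 8·1 = 11, valid modulo lcm(8, 3) = 24: x ≡ 11 (mod 24).
  Combine with x ≡ 10 (mod 11): since gcd(24, 11) = 1, we get a unique residue mod 264.
    Write x = 11 + 24·t and substitute into x ≡ 10 (mod 11): 24·t ≡ 10 − 11 = -1 (mod 11).
    Reduce coefficients mod 11: 2·t ≡ 10 (mod 11).
    The inverse of 2 mod 11 is 6 (since 2·6 = 12 = 1·11 + 1), so t ≡ 6·10 = 60 ≡ 5 (mod 11).
    Then x = 11 + 24·5 = 131, valid modulo lcm(24, 11) = 264: x ≡ 131 (mod 264).
Verify: 131 mod 8 = 3 ✓, 131 mod 3 = 2 ✓, 131 mod 11 = 10 ✓.

x ≡ 131 (mod 264).


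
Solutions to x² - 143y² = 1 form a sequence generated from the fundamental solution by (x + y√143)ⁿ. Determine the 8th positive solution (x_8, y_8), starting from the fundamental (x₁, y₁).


Step 1: Find the fundamental solution (x₁, y₁) of x² - 143y² = 1.
  Expand √143 as a continued fraction. a₀ = ⌊√143⌋ = 11; iterate m_{k+1} = d_k·a_k − m_k, d_{k+1} = (143 − m_{k+1}²)/d_k, a_{k+1} = ⌊(a₀ + m_{k+1})/d_{k+1}⌋ (starting m₀ = 0, d₀ = 1), with convergents p_k = a_k·p_{k-1} + p_{k-2}, q_k = a_k·q_{k-1} + q_{k-2} (p₋₁ = 1, q₋₁ = 0):
  k = 0: a₀ = 11; p₀/q₀ = 11/1; p₀² − 143·q₀² = 121 − 143 = -22.
  k = 1: m = 11, d = 22, a = ⌊(11 + 11)/22⌋ = 1; p/q = (1·11 + 1)/(1·1 + 0) = 12/1; p² − 143·q² = 144 − 143 = 1.
  The first convergent with p² − 143·q² = 1 gives the fundamental solution (x₁, y₁) = (12, 1).
Step 2: Apply the recurrence (x_{n+1}, y_{n+1}) = (x₁x_n + 143y₁y_n, x₁y_n + y₁x_n) repeatedly.
  From (x_1, y_1) = (12, 1): x_2 = 12·12 + 143·1·1 = 287; y_2 = 12·1 + 1·12 = 24.
  From (x_2, y_2) = (287, 24): x_3 = 12·287 + 143·1·24 = 6876; y_3 = 12·24 + 1·287 = 575.
  From (x_3, y_3) = (6876, 575): x_4 = 12·6876 + 143·1·575 = 164737; y_4 = 12·575 + 1·6876 = 13776.
  From (x_4, y_4) = (164737, 13776): x_5 = 12·164737 + 143·1·13776 = 3946812; y_5 = 12·13776 + 1·164737 = 330049.
  From (x_5, y_5) = (3946812, 330049): x_6 = 12·3946812 + 143·1·330049 = 94558751; y_6 = 12·330049 + 1·3946812 = 7907400.
  From (x_6, y_6) = (94558751, 7907400): x_7 = 12·94558751 + 143·1·7907400 = 2265463212; y_7 = 12·7907400 + 1·94558751 = 189447551.
  From (x_7, y_7) = (2265463212, 189447551): x_8 = 12·2265463212 + 143·1·189447551 = 54276558337; y_8 = 12·189447551 + 1·2265463212 = 4538833824.
Step 3: Verify x_8² - 143·y_8² = 2945944784909764205569 - 2945944784909764205568 = 1 (should be 1). ✓

(x_1, y_1) = (12, 1); (x_8, y_8) = (54276558337, 4538833824).


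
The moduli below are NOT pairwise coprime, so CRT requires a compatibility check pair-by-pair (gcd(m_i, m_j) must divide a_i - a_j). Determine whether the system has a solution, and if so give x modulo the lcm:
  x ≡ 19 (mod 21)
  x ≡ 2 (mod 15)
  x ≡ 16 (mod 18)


Moduli 21, 15, 18 are not pairwise coprime, so CRT works modulo lcm(m_i) when all pairwise compatibility conditions hold.
Pairwise compatibility: gcd(m_i, m_j) must divide a_i - a_j for every pair.
Merge one congruence at a time:
  Start: x ≡ 19 (mod 21).
  Combine with x ≡ 2 (mod 15): gcd(21, 15) = 3, and 2 - 19 = -17 is NOT divisible by 3.
    ⇒ system is inconsistent (no integer solution).

No solution (the system is inconsistent).


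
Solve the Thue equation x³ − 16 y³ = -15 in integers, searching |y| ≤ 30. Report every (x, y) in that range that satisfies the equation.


The equation is x³ - 16y³ = -15. For fixed y, x³ = 16·y³ − 15, so a solution requires the RHS to be a perfect cube.
Strategy: iterate y from -30 to 30, compute RHS = 16·y³ − 15, and check whether it is a (positive or negative) perfect cube.
Check small values of y:
  y = 0: RHS = -15 is not a perfect cube.
  y = 1: RHS = 1 = (1)³ ⇒ x = 1 works.
  y = -1: RHS = -31 is not a perfect cube.
  y = 2: RHS = 113 is not a perfect cube.
  y = -2: RHS = -143 is not a perfect cube.
  y = 3: RHS = 417 is not a perfect cube.
  y = -3: RHS = -447 is not a perfect cube.
Continuing the search up to |y| = 30 finds no further solutions beyond those listed.
Collected solutions: (1, 1).

Solutions (with |y| ≤ 30): (1, 1).


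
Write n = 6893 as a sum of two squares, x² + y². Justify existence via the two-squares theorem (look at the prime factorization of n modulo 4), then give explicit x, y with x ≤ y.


Step 1: Factor n = 6893 = 61 · 113.
Step 2: Check the mod-4 condition on each prime factor: 61 ≡ 1 (mod 4), exponent 1; 113 ≡ 1 (mod 4), exponent 1.
All primes ≡ 3 (mod 4) appear to even exponent (or don't appear), so by the two-squares theorem n IS expressible as a sum of two squares.
Step 3: Build a representation. Here n = 61 · 113 is a product of primes ≡ 1 (mod 4). Each prime p ≡ 1 (mod 4) is itself a sum of two squares; find a² by testing p − a² for a perfect square:
  61: 61 − 1² = 60, 61 − 2² = 57, 61 − 3² = 52, 61 − 4² = 45, 61 − 5² = 36 = 6² ⇒ 61 = 5² + 6².
  113: 113 − 1² = 112, 113 − 2² = 109, 113 − 3² = 104, 113 − 4² = 97, 113 − 5² = 88, 113 − 6² = 77, 113 − 7² = 64 = 8² ⇒ 113 = 7² + 8².
  Combine using the Brahmagupta–Fibonacci identity (a² + b²)(c² + d²) = (ac − bd)² + (ad + bc)² = (ac + bd)² + (ad − bc)²:
  61 · 113 = 6893: from (5² + 6²)(7² + 8²), take (5·7 − 6·8, 5·8 + 6·7) = (35 − 48, 40 + 42) = (-13, 82); dropping signs (only squares matter) gives (13, 82); check 13² + 82² = 169 + 6724 = 6893 ✓.
Step 4: Order so x ≤ y and verify: 13² + 82² = 169 + 6724 = 6893 = n. ✓

n = 6893 = 13² + 82² (one valid representation with x ≤ y).


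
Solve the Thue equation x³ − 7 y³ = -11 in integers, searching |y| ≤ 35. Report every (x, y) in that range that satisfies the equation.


The equation is x³ - 7y³ = -11. For fixed y, x³ = 7·y³ − 11, so a solution requires the RHS to be a perfect cube.
Strategy: iterate y from -35 to 35, compute RHS = 7·y³ − 11, and check whether it is a (positive or negative) perfect cube.
Check small values of y:
  y = 0: RHS = -11 is not a perfect cube.
  y = 1: RHS = -4 is not a perfect cube.
  y = -1: RHS = -18 is not a perfect cube.
  y = 2: RHS = 45 is not a perfect cube.
  y = -2: RHS = -67 is not a perfect cube.
  y = 3: RHS = 178 is not a perfect cube.
  y = -3: RHS = -200 is not a perfect cube.
Continuing the search up to |y| = 35 finds no solutions either.
No (x, y) in the scanned range satisfies the equation.

No integer solutions with |y| ≤ 35.


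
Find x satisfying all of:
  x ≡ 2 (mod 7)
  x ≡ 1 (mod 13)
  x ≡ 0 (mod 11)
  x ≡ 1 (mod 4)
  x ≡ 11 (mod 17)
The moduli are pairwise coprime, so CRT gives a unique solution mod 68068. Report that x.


Product of moduli M = 7 · 13 · 11 · 4 · 17 = 68068.
Merge one congruence at a time:
  Start: x ≡ 2 (mod 7).
  Combine with x ≡ 1 (mod 13); new modulus lcm = 91.
    Write x = 2 + 7·t and substitute into x ≡ 1 (mod 13): 7·t ≡ 1 − 2 = -1 (mod 13).
    Reduce coefficients mod 13: 7·t ≡ 12 (mod 13).
    The inverse of 7 mod 13 is 2 (since 7·2 = 14 = 1·13 + 1), so t ≡ 2·12 = 24 ≡ 11 (mod 13).
    Then x = 2 + 7·11 = 79, valid modulo lcm(7, 13) = 91: x ≡ 79 (mod 91).
  Combine with x ≡ 0 (mod 11); new modulus lcm = 1001.
    Write x = 79 + 91·t and substitute into x ≡ 0 (mod 11): 91·t ≡ 0 − 79 = -79 (mod 11).
    Reduce coefficients mod 11: 3·t ≡ 9 (mod 11).
    The inverse of 3 mod 11 is 4 (since 3·4 = 12 = 1·11 + 1), so t ≡ 4·9 = 36 ≡ 3 (mod 11).
    Then x = 79 + 91·3 = 352, valid modulo lcm(91, 11) = 1001: x ≡ 352 (mod 1001).
  Combine with x ≡ 1 (mod 4); new modulus lcm = 4004.
    Write x = 352 + 1001·t and substitute into x ≡ 1 (mod 4): 1001·t ≡ 1 − 352 = -351 (mod 4).
    Reduce coefficients mod 4: 1·t ≡ 1 (mod 4).
    So t ≡ 1 (mod 4).
    Then x = 352 + 1001·1 = 1353, valid modulo lcm(1001, 4) = 4004: x ≡ 1353 (mod 4004).
  Combine with x ≡ 11 (mod 17); new modulus lcm = 68068.
    Write x = 1353 + 4004·t and substitute into x ≡ 11 (mod 17): 4004·t ≡ 11 − 1353 = -1342 (mod 17).
    Reduce coefficients mod 17: 9·t ≡ 1 (mod 17).
    The inverse of 9 mod 17 is 2 (since 9·2 = 18 = 1·17 + 1), so t ≡ 2·1 = 2 ≡ 2 (mod 17).
    Then x = 1353 + 4004·2 = 9361, valid modulo lcm(4004, 17) = 68068: x ≡ 9361 (mod 68068).
Verify against each original: 9361 mod 7 = 2, 9361 mod 13 = 1, 9361 mod 11 = 0, 9361 mod 4 = 1, 9361 mod 17 = 11.

x ≡ 9361 (mod 68068).


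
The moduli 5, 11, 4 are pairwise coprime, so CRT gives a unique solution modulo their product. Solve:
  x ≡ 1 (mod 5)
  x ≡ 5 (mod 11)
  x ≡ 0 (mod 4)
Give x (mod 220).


Moduli 5, 11, 4 are pairwise coprime; by CRT there is a unique solution modulo M = 5 · 11 · 4 = 220.
Solve pairwise, accumulating the modulus:
  Start with x ≡ 1 (mod 5).
  Combine with x ≡ 5 (mod 11): since gcd(5, 11) = 1, we get a unique residue mod 55.
    Write x = 1 + 5·t and substitute into x ≡ 5 (mod 11): 5·t ≡ 5 − 1 = 4 (mod 11).
    The inverse of 5 mod 11 is 9 (since 5·9 = 45 = 4·11 + 1), so t ≡ 9·4 = 36 ≡ 3 (mod 11).
    Then x = 1 + 5·3 = 16, valid modulo lcm(5, 11) = 55: x ≡ 16 (mod 55).
  Combine with x ≡ 0 (mod 4): since gcd(55, 4) = 1, we get a unique residue mod 220.
    Write x = 16 + 55·t and substitute into x ≡ 0 (mod 4): 55·t ≡ 0 − 16 = -16 (mod 4).
    Reduce coefficients mod 4: 3·t ≡ 0 (mod 4).
    The inverse of 3 mod 4 is 3 (since 3·3 = 9 = 2·4 + 1), so t ≡ 3·0 = 0 ≡ 0 (mod 4).
    Then x = 16 + 55·0 = 16, valid modulo lcm(55, 4) = 220: x ≡ 16 (mod 220).
Verify: 16 mod 5 = 1 ✓, 16 mod 11 = 5 ✓, 16 mod 4 = 0 ✓.

x ≡ 16 (mod 220).


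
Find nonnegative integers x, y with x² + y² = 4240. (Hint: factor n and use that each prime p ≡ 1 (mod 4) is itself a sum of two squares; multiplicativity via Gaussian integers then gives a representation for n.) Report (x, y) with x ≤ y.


Step 1: Factor n = 4240 = 2^4 · 5 · 53.
Step 2: Check the mod-4 condition on each prime factor: 2 = 2 (special); 5 ≡ 1 (mod 4), exponent 1; 53 ≡ 1 (mod 4), exponent 1.
All primes ≡ 3 (mod 4) appear to even exponent (or don't appear), so by the two-squares theorem n IS expressible as a sum of two squares.
Step 3: Build a representation. Group n = k² · m with k = 4 and m = 5 · 53 = 265 (a product of primes ≡ 1 (mod 4)); a representation of m scales to one of n via (k·x)² + (k·y)² = k²(x² + y²). Each prime p ≡ 1 (mod 4) is itself a sum of two squares; find a² by testing p − a² for a perfect square:
  5: 5 − 1² = 4 = 2² ⇒ 5 = 1² + 2².
  53: 53 − 1² = 52, 53 − 2² = 49 = 7² ⇒ 53 = 2² + 7².
  Combine using the Brahmagupta–Fibonacci identity (a² + b²)(c² + d²) = (ac − bd)² + (ad + bc)² = (ac + bd)² + (ad − bc)²:
  5 · 53 = 265: from (1² + 2²)(2² + 7²), take (1·2 − 2·7, 1·7 + 2·2) = (2 − 14, 7 + 4) = (-12, 11); dropping signs (only squares matter) gives (12, 11); check 12² + 11² = 144 + 121 = 265 ✓.
  Scale by k = 4: (4·12, 4·11) = (48, 44).
Step 4: Order so x ≤ y and verify: 44² + 48² = 1936 + 2304 = 4240 = n. ✓

n = 4240 = 44² + 48² (one valid representation with x ≤ y).


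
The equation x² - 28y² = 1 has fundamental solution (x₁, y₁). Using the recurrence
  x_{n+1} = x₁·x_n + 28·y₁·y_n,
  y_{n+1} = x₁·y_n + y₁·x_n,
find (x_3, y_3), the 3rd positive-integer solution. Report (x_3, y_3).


Step 1: Find the fundamental solution (x₁, y₁) of x² - 28y² = 1.
  Expand √28 as a continued fraction. a₀ = ⌊√28⌋ = 5; iterate m_{k+1} = d_k·a_k − m_k, d_{k+1} = (28 − m_{k+1}²)/d_k, a_{k+1} = ⌊(a₀ + m_{k+1})/d_{k+1}⌋ (starting m₀ = 0, d₀ = 1), with convergents p_k = a_k·p_{k-1} + p_{k-2}, q_k = a_k·q_{k-1} + q_{k-2} (p₋₁ = 1, q₋₁ = 0):
  k = 0: a₀ = 5; p₀/q₀ = 5/1; p₀² − 28·q₀² = 25 − 28 = -3.
  k = 1: m = 5, d = 3, a = ⌊(5 + 5)/3⌋ = 3; p/q = (3·5 + 1)/(3·1 + 0) = 16/3; p² − 28·q² = 256 − 252 = 4.
  k = 2: m = 4, d = 4, a = ⌊(5 + 4)/4⌋ = 2; p/q = (2·16 + 5)/(2·3 + 1) = 37/7; p² − 28·q² = 1369 − 1372 = -3.
  k = 3: m = 4, d = 3, a = ⌊(5 + 4)/3⌋ = 3; p/q = (3·37 + 16)/(3·7 + 3) = 127/24; p² − 28·q² = 16129 − 16128 = 1.
  The first convergent with p² − 28·q² = 1 gives the fundamental solution (x₁, y₁) = (127, 24).
Step 2: Apply the recurrence (x_{n+1}, y_{n+1}) = (x₁x_n + 28y₁y_n, x₁y_n + y₁x_n) repeatedly.
  From (x_1, y_1) = (127, 24): x_2 = 127·127 + 28·24·24 = 32257; y_2 = 127·24 + 24·127 = 6096.
  From (x_2, y_2) = (32257, 6096): x_3 = 127·32257 + 28·24·6096 = 8193151; y_3 = 127·6096 + 24·32257 = 1548360.
Step 3: Verify x_3² - 28·y_3² = 67127723308801 - 67127723308800 = 1 (should be 1). ✓

(x_1, y_1) = (127, 24); (x_3, y_3) = (8193151, 1548360).


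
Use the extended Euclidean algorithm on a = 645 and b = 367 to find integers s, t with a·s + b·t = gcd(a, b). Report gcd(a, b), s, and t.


Euclidean algorithm on (645, 367) — divide until remainder is 0:
  645 = 1 · 367 + 278
  367 = 1 · 278 + 89
  278 = 3 · 89 + 11
  89 = 8 · 11 + 1
  11 = 11 · 1 + 0
gcd(645, 367) = 1.
Track Bezout coefficients alongside the remainders: start with r₀ = 645 = a·1 + b·0 (s = 1, t = 0) and r₁ = 367 = a·0 + b·1 (s = 0, t = 1); each new remainder r_{k+1} = r_{k-1} − q_k·r_k inherits s_{k+1} = s_{k-1} − q_k·s_k, t_{k+1} = t_{k-1} − q_k·t_k, so r_k = a·s_k + b·t_k at every step:
  q = 1: r = 278, s = 1 − 1·0 = 1, t = 0 − 1·1 = -1  (check: 645·1 + 367·(-1) = 278)
  q = 1: r = 89, s = 0 − 1·1 = -1, t = 1 − 1·(-1) = 2  (check: 645·(-1) + 367·2 = 89)
  q = 3: r = 11, s = 1 − 3·(-1) = 4, t = -1 − 3·2 = -7  (check: 645·4 + 367·(-7) = 11)
  q = 8: r = 1, s = -1 − 8·4 = -33, t = 2 − 8·(-7) = 58  (check: 645·(-33) + 367·58 = 1)
The row with r = 1 (the gcd) gives the Bezout coefficients s = -33, t = 58.
Result: 645 · (-33) + 367 · (58) = 1.

gcd(645, 367) = 1; s = -33, t = 58 (check: 645·(-33) + 367·58 = 1).


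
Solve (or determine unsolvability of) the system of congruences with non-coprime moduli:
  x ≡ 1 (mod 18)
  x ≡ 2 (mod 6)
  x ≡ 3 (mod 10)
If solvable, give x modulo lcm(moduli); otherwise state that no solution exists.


Moduli 18, 6, 10 are not pairwise coprime, so CRT works modulo lcm(m_i) when all pairwise compatibility conditions hold.
Pairwise compatibility: gcd(m_i, m_j) must divide a_i - a_j for every pair.
Merge one congruence at a time:
  Start: x ≡ 1 (mod 18).
  Combine with x ≡ 2 (mod 6): gcd(18, 6) = 6, and 2 - 1 = 1 is NOT divisible by 6.
    ⇒ system is inconsistent (no integer solution).

No solution (the system is inconsistent).


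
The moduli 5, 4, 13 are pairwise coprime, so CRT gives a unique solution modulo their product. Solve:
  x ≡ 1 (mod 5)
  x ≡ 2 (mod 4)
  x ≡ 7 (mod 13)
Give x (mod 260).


Moduli 5, 4, 13 are pairwise coprime; by CRT there is a unique solution modulo M = 5 · 4 · 13 = 260.
Solve pairwise, accumulating the modulus:
  Start with x ≡ 1 (mod 5).
  Combine with x ≡ 2 (mod 4): since gcd(5, 4) = 1, we get a unique residue mod 20.
    Write x = 1 + 5·t and substitute into x ≡ 2 (mod 4): 5·t ≡ 2 − 1 = 1 (mod 4).
    Reduce coefficients mod 4: 1·t ≡ 1 (mod 4).
    So t ≡ 1 (mod 4).
    Then x = 1 + 5·1 = 6, valid modulo lcm(5, 4) = 20: x ≡ 6 (mod 20).
  Combine with x ≡ 7 (mod 13): since gcd(20, 13) = 1, we get a unique residue mod 260.
    Write x = 6 + 20·t and substitute into x ≡ 7 (mod 13): 20·t ≡ 7 − 6 = 1 (mod 13).
    Reduce coefficients mod 13: 7·t ≡ 1 (mod 13).
    The inverse of 7 mod 13 is 2 (since 7·2 = 14 = 1·13 + 1), so t ≡ 2·1 = 2 ≡ 2 (mod 13).
    Then x = 6 + 20·2 = 46, valid modulo lcm(20, 13) = 260: x ≡ 46 (mod 260).
Verify: 46 mod 5 = 1 ✓, 46 mod 4 = 2 ✓, 46 mod 13 = 7 ✓.

x ≡ 46 (mod 260).


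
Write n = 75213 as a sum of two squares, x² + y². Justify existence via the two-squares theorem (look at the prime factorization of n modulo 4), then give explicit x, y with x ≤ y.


Step 1: Factor n = 75213 = 3^2 · 61 · 137.
Step 2: Check the mod-4 condition on each prime factor: 3 ≡ 3 (mod 4), exponent 2 (must be even); 61 ≡ 1 (mod 4), exponent 1; 137 ≡ 1 (mod 4), exponent 1.
All primes ≡ 3 (mod 4) appear to even exponent (or don't appear), so by the two-squares theorem n IS expressible as a sum of two squares.
Step 3: Build a representation. Group n = k² · m with k = 3 and m = 61 · 137 = 8357 (a product of primes ≡ 1 (mod 4)); a representation of m scales to one of n via (k·x)² + (k·y)² = k²(x² + y²). Each prime p ≡ 1 (mod 4) is itself a sum of two squares; find a² by testing p − a² for a perfect square:
  61: 61 − 1² = 60, 61 − 2² = 57, 61 − 3² = 52, 61 − 4² = 45, 61 − 5² = 36 = 6² ⇒ 61 = 5² + 6².
  137: 137 − 1² = 136, 137 − 2² = 133, 137 − 3² = 128, 137 − 4² = 121 = 11² ⇒ 137 = 4² + 11².
  Combine using the Brahmagupta–Fibonacci identity (a² + b²)(c² + d²) = (ac − bd)² + (ad + bc)² = (ac + bd)² + (ad − bc)²:
  61 · 137 = 8357: from (5² + 6²)(4² + 11²), take (5·4 − 6·11, 5·11 + 6·4) = (20 − 66, 55 + 24) = (-46, 79); dropping signs (only squares matter) gives (46, 79); check 46² + 79² = 2116 + 6241 = 8357 ✓.
  Scale by k = 3: (3·46, 3·79) = (138, 237).
Step 4: Order so x ≤ y and verify: 138² + 237² = 19044 + 56169 = 75213 = n. ✓

n = 75213 = 138² + 237² (one valid representation with x ≤ y).


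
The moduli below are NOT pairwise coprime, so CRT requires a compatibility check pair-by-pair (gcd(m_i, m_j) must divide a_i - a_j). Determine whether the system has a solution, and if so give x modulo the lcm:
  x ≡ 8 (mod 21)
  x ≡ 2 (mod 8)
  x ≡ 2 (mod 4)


Moduli 21, 8, 4 are not pairwise coprime, so CRT works modulo lcm(m_i) when all pairwise compatibility conditions hold.
Pairwise compatibility: gcd(m_i, m_j) must divide a_i - a_j for every pair.
Merge one congruence at a time:
  Start: x ≡ 8 (mod 21).
  Combine with x ≡ 2 (mod 8): gcd(21, 8) = 1; 2 - 8 = -6, which IS divisible by 1, so compatible.
    Write x = 8 + 21·t and substitute into x ≡ 2 (mod 8): 21·t ≡ 2 − 8 = -6 (mod 8).
    Reduce coefficients mod 8: 5·t ≡ 2 (mod 8).
    The inverse of 5 mod 8 is 5 (since 5·5 = 25 = 3·8 + 1), so t ≡ 5·2 = 10 ≡ 2 (mod 8).
    Then x = 8 + 21·2 = 50, valid modulo lcm(21, 8) = 168: x ≡ 50 (mod 168).
  Combine with x ≡ 2 (mod 4): gcd(168, 4) = 4; 2 - 50 = -48, which IS divisible by 4, so compatible.
    Write x = 50 + 168·t and substitute into x ≡ 2 (mod 4): 168·t ≡ 2 − 50 = -48 (mod 4).
    Divide the congruence (and modulus) by g = 4: 42·t ≡ -12 (mod 1).
    Modulo 1 every t works; take t = 0.
    Then x = 50 + 168·0 = 50, valid modulo lcm(168, 4) = 168: x ≡ 50 (mod 168).
Verify: 50 mod 21 = 8, 50 mod 8 = 2, 50 mod 4 = 2.

x ≡ 50 (mod 168).


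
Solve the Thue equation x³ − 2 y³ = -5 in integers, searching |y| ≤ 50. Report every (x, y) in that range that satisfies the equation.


The equation is x³ - 2y³ = -5. For fixed y, x³ = 2·y³ − 5, so a solution requires the RHS to be a perfect cube.
Strategy: iterate y from -50 to 50, compute RHS = 2·y³ − 5, and check whether it is a (positive or negative) perfect cube.
Check small values of y:
  y = 0: RHS = -5 is not a perfect cube.
  y = 1: RHS = -3 is not a perfect cube.
  y = -1: RHS = -7 is not a perfect cube.
  y = 2: RHS = 11 is not a perfect cube.
  y = -2: RHS = -21 is not a perfect cube.
  y = 3: RHS = 49 is not a perfect cube.
  y = -3: RHS = -59 is not a perfect cube.
Continuing the search up to |y| = 50 finds no solutions either.
No (x, y) in the scanned range satisfies the equation.

No integer solutions with |y| ≤ 50.


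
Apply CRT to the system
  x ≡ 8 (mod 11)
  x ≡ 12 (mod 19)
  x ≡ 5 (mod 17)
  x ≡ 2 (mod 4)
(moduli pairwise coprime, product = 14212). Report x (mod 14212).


Product of moduli M = 11 · 19 · 17 · 4 = 14212.
Merge one congruence at a time:
  Start: x ≡ 8 (mod 11).
  Combine with x ≡ 12 (mod 19); new modulus lcm = 209.
    Write x = 8 + 11·t and substitute into x ≡ 12 (mod 19): 11·t ≡ 12 − 8 = 4 (mod 19).
    The inverse of 11 mod 19 is 7 (since 11·7 = 77 = 4·19 + 1), so t ≡ 7·4 = 28 ≡ 9 (mod 19).
    Then x = 8 + 11·9 = 107, valid modulo lcm(11, 19) = 209: x ≡ 107 (mod 209).
  Combine with x ≡ 5 (mod 17); new modulus lcm = 3553.
    Write x = 107 + 209·t and substitute into x ≡ 5 (mod 17): 209·t ≡ 5 − 107 = -102 (mod 17).
    Reduce coefficients mod 17: 5·t ≡ 0 (mod 17).
    The inverse of 5 mod 17 is 7 (since 5·7 = 35 = 2·17 + 1), so t ≡ 7·0 = 0 ≡ 0 (mod 17).
    Then x = 107 + 209·0 = 107, valid modulo lcm(209, 17) = 3553: x ≡ 107 (mod 3553).
  Combine with x ≡ 2 (mod 4); new modulus lcm = 14212.
    Write x = 107 + 3553·t and substitute into x ≡ 2 (mod 4): 3553·t ≡ 2 − 107 = -105 (mod 4).
    Reduce coefficients mod 4: 1·t ≡ 3 (mod 4).
    So t ≡ 3 (mod 4).
    Then x = 107 + 3553·3 = 10766, valid modulo lcm(3553, 4) = 14212: x ≡ 10766 (mod 14212).
Verify against each original: 10766 mod 11 = 8, 10766 mod 19 = 12, 10766 mod 17 = 5, 10766 mod 4 = 2.

x ≡ 10766 (mod 14212).


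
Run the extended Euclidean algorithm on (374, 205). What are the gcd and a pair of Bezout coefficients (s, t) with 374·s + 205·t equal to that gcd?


Euclidean algorithm on (374, 205) — divide until remainder is 0:
  374 = 1 · 205 + 169
  205 = 1 · 169 + 36
  169 = 4 · 36 + 25
  36 = 1 · 25 + 11
  25 = 2 · 11 + 3
  11 = 3 · 3 + 2
  3 = 1 · 2 + 1
  2 = 2 · 1 + 0
gcd(374, 205) = 1.
Track Bezout coefficients alongside the remainders: start with r₀ = 374 = a·1 + b·0 (s = 1, t = 0) and r₁ = 205 = a·0 + b·1 (s = 0, t = 1); each new remainder r_{k+1} = r_{k-1} − q_k·r_k inherits s_{k+1} = s_{k-1} − q_k·s_k, t_{k+1} = t_{k-1} − q_k·t_k, so r_k = a·s_k + b·t_k at every step:
  q = 1: r = 169, s = 1 − 1·0 = 1, t = 0 − 1·1 = -1  (check: 374·1 + 205·(-1) = 169)
  q = 1: r = 36, s = 0 − 1·1 = -1, t = 1 − 1·(-1) = 2  (check: 374·(-1) + 205·2 = 36)
  q = 4: r = 25, s = 1 − 4·(-1) = 5, t = -1 − 4·2 = -9  (check: 374·5 + 205·(-9) = 25)
  q = 1: r = 11, s = -1 − 1·5 = -6, t = 2 − 1·(-9) = 11  (check: 374·(-6) + 205·11 = 11)
  q = 2: r = 3, s = 5 − 2·(-6) = 17, t = -9 − 2·11 = -31  (check: 374·17 + 205·(-31) = 3)
  q = 3: r = 2, s = -6 − 3·17 = -57, t = 11 − 3·(-31) = 104  (check: 374·(-57) + 205·104 = 2)
  q = 1: r = 1, s = 17 − 1·(-57) = 74, t = -31 − 1·104 = -135  (check: 374·74 + 205·(-135) = 1)
The row with r = 1 (the gcd) gives the Bezout coefficients s = 74, t = -135.
Result: 374 · (74) + 205 · (-135) = 1.

gcd(374, 205) = 1; s = 74, t = -135 (check: 374·74 + 205·(-135) = 1).


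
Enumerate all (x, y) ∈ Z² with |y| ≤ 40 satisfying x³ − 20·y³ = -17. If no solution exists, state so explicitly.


The equation is x³ - 20y³ = -17. For fixed y, x³ = 20·y³ − 17, so a solution requires the RHS to be a perfect cube.
Strategy: iterate y from -40 to 40, compute RHS = 20·y³ − 17, and check whether it is a (positive or negative) perfect cube.
Check small values of y:
  y = 0: RHS = -17 is not a perfect cube.
  y = 1: RHS = 3 is not a perfect cube.
  y = -1: RHS = -37 is not a perfect cube.
  y = 2: RHS = 143 is not a perfect cube.
  y = -2: RHS = -177 is not a perfect cube.
  y = 3: RHS = 523 is not a perfect cube.
  y = -3: RHS = -557 is not a perfect cube.
Continuing the search up to |y| = 40 finds no solutions either.
No (x, y) in the scanned range satisfies the equation.

No integer solutions with |y| ≤ 40.


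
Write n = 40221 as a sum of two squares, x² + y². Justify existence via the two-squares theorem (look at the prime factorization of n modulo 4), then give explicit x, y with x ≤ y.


Step 1: Factor n = 40221 = 3^2 · 41 · 109.
Step 2: Check the mod-4 condition on each prime factor: 3 ≡ 3 (mod 4), exponent 2 (must be even); 41 ≡ 1 (mod 4), exponent 1; 109 ≡ 1 (mod 4), exponent 1.
All primes ≡ 3 (mod 4) appear to even exponent (or don't appear), so by the two-squares theorem n IS expressible as a sum of two squares.
Step 3: Build a representation. Group n = k² · m with k = 3 and m = 41 · 109 = 4469 (a product of primes ≡ 1 (mod 4)); a representation of m scales to one of n via (k·x)² + (k·y)² = k²(x² + y²). Each prime p ≡ 1 (mod 4) is itself a sum of two squares; find a² by testing p − a² for a perfect square:
  41: 41 − 1² = 40, 41 − 2² = 37, 41 − 3² = 32, 41 − 4² = 25 = 5² ⇒ 41 = 4² + 5².
  109: 109 − 1² = 108, 109 − 2² = 105, 109 − 3² = 100 = 10² ⇒ 109 = 3² + 10².
  Combine using the Brahmagupta–Fibonacci identity (a² + b²)(c² + d²) = (ac − bd)² + (ad + bc)² = (ac + bd)² + (ad − bc)²:
  41 · 109 = 4469: from (4² + 5²)(3² + 10²), take (4·3 − 5·10, 4·10 + 5·3) = (12 − 50, 40 + 15) = (-38, 55); dropping signs (only squares matter) gives (38, 55); check 38² + 55² = 1444 + 3025 = 4469 ✓.
  Scale by k = 3: (3·38, 3·55) = (114, 165).
Step 4: Order so x ≤ y and verify: 114² + 165² = 12996 + 27225 = 40221 = n. ✓

n = 40221 = 114² + 165² (one valid representation with x ≤ y).


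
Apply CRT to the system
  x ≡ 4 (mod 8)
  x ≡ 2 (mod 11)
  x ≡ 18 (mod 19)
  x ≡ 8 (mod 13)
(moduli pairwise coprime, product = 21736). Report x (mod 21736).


Product of moduli M = 8 · 11 · 19 · 13 = 21736.
Merge one congruence at a time:
  Start: x ≡ 4 (mod 8).
  Combine with x ≡ 2 (mod 11); new modulus lcm = 88.
    Write x = 4 + 8·t and substitute into x ≡ 2 (mod 11): 8·t ≡ 2 − 4 = -2 (mod 11).
    Reduce coefficients mod 11: 8·t ≡ 9 (mod 11).
    The inverse of 8 mod 11 is 7 (since 8·7 = 56 = 5·11 + 1), so t ≡ 7·9 = 63 ≡ 8 (mod 11).
    Then x = 4 + 8·8 = 68, valid modulo lcm(8, 11) = 88: x ≡ 68 (mod 88).
  Combine with x ≡ 18 (mod 19); new modulus lcm = 1672.
    Write x = 68 + 88·t and substitute into x ≡ 18 (mod 19): 88·t ≡ 18 − 68 = -50 (mod 19).
    Reduce coefficients mod 19: 12·t ≡ 7 (mod 19).
    The inverse of 12 mod 19 is 8 (since 12·8 = 96 = 5·19 + 1), so t ≡ 8·7 = 56 ≡ 18 (mod 19).
    Then x = 68 + 88·18 = 1652, valid modulo lcm(88, 19) = 1672: x ≡ 1652 (mod 1672).
  Combine with x ≡ 8 (mod 13); new modulus lcm = 21736.
    Write x = 1652 + 1672·t and substitute into x ≡ 8 (mod 13): 1672·t ≡ 8 − 1652 = -1644 (mod 13).
    Reduce coefficients mod 13: 8·t ≡ 7 (mod 13).
    The inverse of 8 mod 13 is 5 (since 8·5 = 40 = 3·13 + 1), so t ≡ 5·7 = 35 ≡ 9 (mod 13).
    Then x = 1652 + 1672·9 = 16700, valid modulo lcm(1672, 13) = 21736: x ≡ 16700 (mod 21736).
Verify against each original: 16700 mod 8 = 4, 16700 mod 11 = 2, 16700 mod 19 = 18, 16700 mod 13 = 8.

x ≡ 16700 (mod 21736).


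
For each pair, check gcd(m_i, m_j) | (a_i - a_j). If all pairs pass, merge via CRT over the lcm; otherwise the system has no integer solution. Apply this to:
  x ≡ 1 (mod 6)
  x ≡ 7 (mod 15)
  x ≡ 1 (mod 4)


Moduli 6, 15, 4 are not pairwise coprime, so CRT works modulo lcm(m_i) when all pairwise compatibility conditions hold.
Pairwise compatibility: gcd(m_i, m_j) must divide a_i - a_j for every pair.
Merge one congruence at a time:
  Start: x ≡ 1 (mod 6).
  Combine with x ≡ 7 (mod 15): gcd(6, 15) = 3; 7 - 1 = 6, which IS divisible by 3, so compatible.
    Write x = 1 + 6·t and substitute into x ≡ 7 (mod 15): 6·t ≡ 7 − 1 = 6 (mod 15).
    Divide the congruence (and modulus) by g = 3: 2·t ≡ 2 (mod 5).
    The inverse of 2 mod 5 is 3 (since 2·3 = 6 = 1·5 + 1), so t ≡ 3·2 = 6 ≡ 1 (mod 5).
    Then x = 1 + 6·1 = 7, valid modulo lcm(6, 15) = 30: x ≡ 7 (mod 30).
  Combine with x ≡ 1 (mod 4): gcd(30, 4) = 2; 1 - 7 = -6, which IS divisible by 2, so compatible.
    Write x = 7 + 30·t and substitute into x ≡ 1 (mod 4): 30·t ≡ 1 − 7 = -6 (mod 4).
    Divide the congruence (and modulus) by g = 2: 15·t ≡ -3 (mod 2).
    Reduce coefficients mod 2: 1·t ≡ 1 (mod 2).
    So t ≡ 1 (mod 2).
    Then x = 7 + 30·1 = 37, valid modulo lcm(30, 4) = 60: x ≡ 37 (mod 60).
Verify: 37 mod 6 = 1, 37 mod 15 = 7, 37 mod 4 = 1.

x ≡ 37 (mod 60).


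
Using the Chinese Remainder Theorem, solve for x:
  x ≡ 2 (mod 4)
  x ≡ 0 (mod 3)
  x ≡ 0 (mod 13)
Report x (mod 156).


Moduli 4, 3, 13 are pairwise coprime; by CRT there is a unique solution modulo M = 4 · 3 · 13 = 156.
Solve pairwise, accumulating the modulus:
  Start with x ≡ 2 (mod 4).
  Combine with x ≡ 0 (mod 3): since gcd(4, 3) = 1, we get a unique residue mod 12.
    Write x = 2 + 4·t and substitute into x ≡ 0 (mod 3): 4·t ≡ 0 − 2 = -2 (mod 3).
    Reduce coefficients mod 3: 1·t ≡ 1 (mod 3).
    So t ≡ 1 (mod 3).
    Then x = 2 + 4·1 = 6, valid modulo lcm(4, 3) = 12: x ≡ 6 (mod 12).
  Combine with x ≡ 0 (mod 13): since gcd(12, 13) = 1, we get a unique residue mod 156.
    Write x = 6 + 12·t and substitute into x ≡ 0 (mod 13): 12·t ≡ 0 − 6 = -6 (mod 13).
    Reduce coefficients mod 13: 12·t ≡ 7 (mod 13).
    The inverse of 12 mod 13 is 12 (since 12·12 = 144 = 11·13 + 1), so t ≡ 12·7 = 84 ≡ 6 (mod 13).
    Then x = 6 + 12·6 = 78, valid modulo lcm(12, 13) = 156: x ≡ 78 (mod 156).
Verify: 78 mod 4 = 2 ✓, 78 mod 3 = 0 ✓, 78 mod 13 = 0 ✓.

x ≡ 78 (mod 156).
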